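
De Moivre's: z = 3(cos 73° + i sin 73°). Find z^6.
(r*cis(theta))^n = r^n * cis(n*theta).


r^6 = 3^6 = 729
n*theta = 6*73° = 438° = 78° (mod 360)
a = 729*cos(78°) = 151.5676
b = 729*sin(78°) = 713.0696

729 cis(78°) = 151.5676 + 713.0696i


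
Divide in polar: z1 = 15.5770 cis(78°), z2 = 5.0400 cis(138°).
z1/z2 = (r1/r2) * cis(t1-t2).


r = 15.5770 / 5.0400 = 3.0907
theta = 78° - 138° = -60° = 300° (mod 360)

3.0907 cis(300°)


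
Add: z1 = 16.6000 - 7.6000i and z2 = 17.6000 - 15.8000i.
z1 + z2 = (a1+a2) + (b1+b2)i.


Real: 16.6 + 17.6 = 34.2
Imag: -7.6 - 15.8 = -23.4

34.2000 - 23.4000i


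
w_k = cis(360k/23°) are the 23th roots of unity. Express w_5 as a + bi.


Angle = 360*5/23 = 78.2609°
a = cos(78.2609°) = 0.2035
b = sin(78.2609°) = 0.9791

0.2035 + 0.9791i


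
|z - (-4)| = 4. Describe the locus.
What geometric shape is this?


|z - z0| = r is a circle with center z0 and radius r.
Center = (-4, 0), radius = 4

Circle with center (-4, 0) and radius 4


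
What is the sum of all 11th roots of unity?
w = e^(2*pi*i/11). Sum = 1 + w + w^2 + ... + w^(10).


The sum of all 11th roots of unity is 0.
Geometric series: (1 - w^11)/(1 - w) = (1-1)/(1-w) = 0 since w^11 = 1, w ≠ 1.
Alternatively: coefficient of z^10 in z^11 - 1 is 0.

0


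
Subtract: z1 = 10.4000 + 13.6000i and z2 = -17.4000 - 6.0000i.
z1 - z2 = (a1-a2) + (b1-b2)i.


Real: 10.4 + 17.4 = 27.8
Imag: 13.6 + 6 = 19.6

27.8000 + 19.6000i


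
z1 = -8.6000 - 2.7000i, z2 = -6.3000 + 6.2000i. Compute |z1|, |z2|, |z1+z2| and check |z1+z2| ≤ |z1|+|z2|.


|z1| = sqrt((-8.6)^2 + (-2.7)^2) = sqrt(81.25) = 9.0139
|z2| = sqrt((-6.3)^2 + 6.2^2) = sqrt(78.13) = 8.8391
z1+z2 = -14.9000 + 3.5000i
|z1+z2| = sqrt(234.26) = 15.3056
|z1|+|z2| = 9.0139 + 8.8391 = 17.8530

|z1+z2| = 15.3056 ≤ |z1|+|z2| = 17.8530 (verified)


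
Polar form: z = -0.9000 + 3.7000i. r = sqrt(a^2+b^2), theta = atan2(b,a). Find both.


r = sqrt(0.81+13.69) = sqrt(14.5) = 3.8079
theta = atan2(3.7, -0.9) = 103.6713 degrees

r = 3.8079, theta = 103.6713 degrees


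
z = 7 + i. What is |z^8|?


|z| = sqrt(49+1) = sqrt(50) = 7.0711
|z^8| = |z|^8 = (sqrt(50))^8 = 50^4 = 6250000

|z^8| = 6250000


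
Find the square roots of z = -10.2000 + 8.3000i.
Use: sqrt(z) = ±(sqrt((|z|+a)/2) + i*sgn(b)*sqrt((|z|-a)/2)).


|z| = sqrt(104.04+68.89) = 13.1503
sqrt((|z|+a)/2) = sqrt((13.1503+(-10.2))/2) = sqrt(1.4751) = 1.2146
sqrt((|z|-a)/2) = sqrt((13.1503-(-10.2))/2) = sqrt(11.6751) = 3.4169

±(1.2146 + 3.4169i) i.e. 1.2146 + 3.4169i and -1.2146 - 3.4169i


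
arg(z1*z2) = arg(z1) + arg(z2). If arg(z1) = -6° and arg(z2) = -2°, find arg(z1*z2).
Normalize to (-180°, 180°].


arg(z1*z2) = -6° - 2° = -8°
Normalized to (-180°, 180°]: -8°

-8°


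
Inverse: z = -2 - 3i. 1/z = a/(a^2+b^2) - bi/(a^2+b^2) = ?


|z|^2 = 4+9 = 13
1/z = (-2 + 3i)/13

1/z = -0.1538 + 0.2308i


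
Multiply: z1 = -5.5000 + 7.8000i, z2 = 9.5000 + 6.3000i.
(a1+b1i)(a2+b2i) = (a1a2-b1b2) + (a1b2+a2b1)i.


Real = -5.5*9.5 - 7.8*6.3 = -52.25 - 49.14 = -101.39
Imag = -5.5*6.3 + 9.5*7.8 = -34.65 + 74.1 = 39.45

-101.3900 + 39.4500i


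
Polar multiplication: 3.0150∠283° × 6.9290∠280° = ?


r = 3.0150 * 6.9290 = 20.8909
theta = 283° + 280° = 563° = 203° (mod 360)

20.8909 cis(203°)


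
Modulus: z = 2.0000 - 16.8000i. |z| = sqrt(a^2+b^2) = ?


|z| = sqrt(2^2 + (-16.8)^2) = sqrt(4 + 282.24) = sqrt(286.24) = 16.9186

|z| = 16.9186


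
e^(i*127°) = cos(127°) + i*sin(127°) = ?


cos(127°) = -0.6018
sin(127°) = 0.7986

e^(i*127°) = -0.6018 + 0.7986i


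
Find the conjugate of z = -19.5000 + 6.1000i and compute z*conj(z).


z_bar = -19.5000 - 6.1000i
z*z_bar = (-19.5)^2 + 6.1^2 = 380.25 + 37.21 = 417.46

z_bar = -19.5000 - 6.1000i, z*z_bar = 417.46


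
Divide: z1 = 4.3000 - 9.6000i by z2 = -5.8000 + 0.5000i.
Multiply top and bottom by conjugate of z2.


Conjugate of z2 = -5.8000 - 0.5000i
Numerator: (4.3000 - 9.6000i)(-5.8000 - 0.5000i) = -29.7400 + 53.5300i
Denominator: (-5.8)^2 + 0.5^2 = 33.89
Result = (-29.7400 + 53.5300i)/33.89

-0.8775 + 1.5795i


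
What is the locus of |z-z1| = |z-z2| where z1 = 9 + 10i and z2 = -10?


Equal distances means the locus is the perpendicular bisector of z1 and z2.
Midpoint = ((9+(-10))/2, (10+0)/2) = (-0.5000, 5.0000)

Perpendicular bisector through (-0.5000, 5.0000)


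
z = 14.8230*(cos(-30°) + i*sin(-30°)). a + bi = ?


a = 14.8230*cos(-30°) = 14.8230*0.866025 = 12.8371
b = 14.8230*sin(-30°) = 14.8230*(-0.5) = -7.4115

12.8371 - 7.4115i


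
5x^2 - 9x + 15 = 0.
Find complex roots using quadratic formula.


disc = (-9)^2 - 4*5*15 = 81 - 300 = -219
sqrt(|disc|) = sqrt(219) = 14.7986
Real part = 9/(2*5) = 0.9000
Imag part = 14.7986/(2*5) = 1.4799

0.9000 ± 1.4799i


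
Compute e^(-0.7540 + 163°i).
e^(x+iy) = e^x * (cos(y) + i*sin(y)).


e^-0.7540 = 0.4705
cos(163°) = -0.9563
sin(163°) = 0.2924
Real = 0.4705*(-0.9563) = -0.4499
Imag = 0.4705*0.2924 = 0.1376

-0.4499 + 0.1376i


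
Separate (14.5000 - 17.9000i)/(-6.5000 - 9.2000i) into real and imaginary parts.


Multiply by conjugate: (14.5000 - 17.9000i)(-6.5000 + 9.2000i) / ((-6.5)^2 + (-9.2)^2)
Numerator real = 14.5*(-6.5) - (17.9)*(-9.2) = 70.43
Numerator imag = -17.9*(-6.5) - 14.5*(-9.2) = 249.75
Denominator = 126.89
Re(z) = 70.43/126.89 = 0.5550
Im(z) = 249.75/126.89 = 1.9682

Re(z) = 0.5550, Im(z) = 1.9682


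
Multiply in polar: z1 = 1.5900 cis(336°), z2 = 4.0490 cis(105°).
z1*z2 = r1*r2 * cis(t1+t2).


r = 1.5900 * 4.0490 = 6.4379
theta = 336° + 105° = 441° = 81° (mod 360)

6.4379 cis(81°)


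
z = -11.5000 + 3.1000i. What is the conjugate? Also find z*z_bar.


z_bar = -11.5000 - 3.1000i
z*z_bar = (-11.5)^2 + 3.1^2 = 132.25 + 9.61 = 141.86

z_bar = -11.5000 - 3.1000i, z*z_bar = 141.86


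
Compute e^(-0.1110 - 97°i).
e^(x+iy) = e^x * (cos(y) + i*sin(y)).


e^-0.1110 = 0.89494
cos(-97°) = -0.1219
sin(-97°) = -0.99255
Real = 0.89494*(-0.1219) = -0.1091
Imag = 0.89494*(-0.99255) = -0.8883

-0.1091 - 0.8883i


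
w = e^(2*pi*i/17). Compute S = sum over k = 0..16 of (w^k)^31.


The roots are w_k = w^k with w = e^(2*pi*i/17), and (w^k)^31 = (w^31)^k.
So S = 1 + u + u^2 + ... + u^(16) with u = w^31.
31 = 1*17 + 14, so 31 is not a multiple of 17: u = (w^17)^1 * w^14 = w^14 ≠ 1 (w is a primitive 17th root), while u^17 = (w^17)^31 = 1.
Geometric series: S = (1 - u^17)/(1 - u) = (1 - 1)/(1 - u) = 0

S = 0


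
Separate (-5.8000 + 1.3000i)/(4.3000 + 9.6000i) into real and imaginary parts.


Multiply by conjugate: (-5.8000 + 1.3000i)(4.3000 - 9.6000i) / (4.3^2 + 9.6^2)
Numerator real = -5.8*4.3 + 1.3*9.6 = -12.46
Numerator imag = 1.3*4.3 - (-5.8)*9.6 = 61.27
Denominator = 110.65
Re(z) = -12.46/110.65 = -0.1126
Im(z) = 61.27/110.65 = 0.5537

Re(z) = -0.1126, Im(z) = 0.5537


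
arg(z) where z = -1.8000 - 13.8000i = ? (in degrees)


Re = -1.8, Im = -13.8
arg = atan2(-13.8, -1.8) = -97.4314 degrees

arg(z) = -97.4314 degrees


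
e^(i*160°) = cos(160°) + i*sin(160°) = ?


cos(160°) = -0.9397
sin(160°) = 0.3420

e^(i*160°) = -0.9397 + 0.3420i


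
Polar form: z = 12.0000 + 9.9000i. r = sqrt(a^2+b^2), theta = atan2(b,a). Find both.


r = sqrt(144+98.01) = sqrt(242.01) = 15.5567
theta = atan2(9.9, 12) = 39.5226 degrees

r = 15.5567, theta = 39.5226 degrees


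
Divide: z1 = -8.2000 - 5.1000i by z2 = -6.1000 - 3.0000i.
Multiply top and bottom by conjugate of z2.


Conjugate of z2 = -6.1000 + 3.0000i
Numerator: (-8.2000 - 5.1000i)(-6.1000 + 3.0000i) = 65.3200 + 6.5100i
Denominator: (-6.1)^2 + (-3)^2 = 46.21
Result = (65.3200 + 6.5100i)/46.21

1.4135 + 0.1409i


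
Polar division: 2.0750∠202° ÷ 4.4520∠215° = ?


r = 2.0750 / 4.4520 = 0.4661
theta = 202° - 215° = -13° = 347° (mod 360)

0.4661 cis(347°)


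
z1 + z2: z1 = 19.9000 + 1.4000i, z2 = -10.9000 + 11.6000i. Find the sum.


Real: 19.9 - 10.9 = 9
Imag: 1.4 + 11.6 = 13

9.0000 + 13.0000i


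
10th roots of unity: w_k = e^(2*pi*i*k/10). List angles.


The 10th roots of unity are cis(360k/10°) for k=0..9
Angle step = 360/10 = 36°
Primitive root: cis(36°)
Primitive root = 0.8090 + 0.5878i

10 roots at angles: 0°, 36°, 72°, 108°, 144°, 180°, 216°, 252°, 288°, 324°


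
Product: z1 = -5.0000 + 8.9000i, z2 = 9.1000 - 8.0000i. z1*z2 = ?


Real = -5*9.1 - 8.9*(-8) = -45.5 - (-71.2) = 25.7
Imag = -5*(-8) + 9.1*8.9 = 40 + 80.99 = 120.99

25.7000 + 120.9900i


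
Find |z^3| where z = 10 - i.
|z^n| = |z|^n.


|z| = sqrt(100+1) = sqrt(101) = 10.0499
|z^3| = |z|^3 = (sqrt(101))^3 = 101*sqrt(101)

|z^3| = 101*sqrt(101) ≈ 1015.0374


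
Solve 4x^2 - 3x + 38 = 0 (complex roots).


disc = (-3)^2 - 4*4*38 = 9 - 608 = -599
sqrt(|disc|) = sqrt(599) = 24.4745
Real part = 3/(2*4) = 0.3750
Imag part = 24.4745/(2*4) = 3.0593

0.3750 ± 3.0593i


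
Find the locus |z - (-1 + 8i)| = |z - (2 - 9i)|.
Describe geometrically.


Equal distances means the locus is the perpendicular bisector of z1 and z2.
Midpoint = ((-1+2)/2, (8+(-9))/2) = (0.5000, -0.5000)

Perpendicular bisector through (0.5000, -0.5000)


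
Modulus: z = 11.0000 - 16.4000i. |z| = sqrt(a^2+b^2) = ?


|z| = sqrt(11^2 + (-16.4)^2) = sqrt(121 + 268.96) = sqrt(389.96) = 19.7474

|z| = 19.7474


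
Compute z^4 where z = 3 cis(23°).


r^4 = 3^4 = 81
n*theta = 4*23° = 92° = 92° (mod 360)
a = 81*cos(92°) = -2.8269
b = 81*sin(92°) = 80.9507

81 cis(92°) = -2.8269 + 80.9507i


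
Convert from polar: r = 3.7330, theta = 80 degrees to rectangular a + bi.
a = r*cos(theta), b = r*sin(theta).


a = 3.7330*cos(80°) = 3.7330*0.17365 = 0.6482
b = 3.7330*sin(80°) = 3.7330*0.9848 = 3.6763

0.6482 + 3.6763i


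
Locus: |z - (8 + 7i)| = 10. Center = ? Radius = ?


|z - z0| = r is a circle with center z0 and radius r.
Center = (8, 7), radius = 10

Circle with center (8, 7) and radius 10


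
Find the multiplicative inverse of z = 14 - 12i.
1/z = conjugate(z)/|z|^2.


|z|^2 = 196+144 = 340
1/z = (14 + 12i)/340

1/z = 0.0412 + 0.0353i


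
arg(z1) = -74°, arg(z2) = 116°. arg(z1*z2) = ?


arg(z1*z2) = -74° + 116° = 42°
Normalized to (-180°, 180°]: 42°

42°


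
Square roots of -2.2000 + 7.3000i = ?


|z| = sqrt(4.84+53.29) = 7.6243
sqrt((|z|+a)/2) = sqrt((7.6243+(-2.2))/2) = sqrt(2.7122) = 1.6469
sqrt((|z|-a)/2) = sqrt((7.6243-(-2.2))/2) = sqrt(4.9122) = 2.2163

±(1.6469 + 2.2163i) i.e. 1.6469 + 2.2163i and -1.6469 - 2.2163i


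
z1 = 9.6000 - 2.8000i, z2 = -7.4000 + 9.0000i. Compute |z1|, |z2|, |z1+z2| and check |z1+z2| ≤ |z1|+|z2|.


|z1| = sqrt(9.6^2 + (-2.8)^2) = sqrt(100) = 10.0000
|z2| = sqrt((-7.4)^2 + 9^2) = sqrt(135.76) = 11.6516
z1+z2 = 2.2000 + 6.2000i
|z1+z2| = sqrt(43.28) = 6.5788
|z1|+|z2| = 10.0000 + 11.6516 = 21.6516

|z1+z2| = 6.5788 ≤ |z1|+|z2| = 21.6516 (verified)


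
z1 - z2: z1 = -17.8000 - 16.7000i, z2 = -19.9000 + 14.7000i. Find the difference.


Real: -17.8 + 19.9 = 2.1
Imag: -16.7 - 14.7 = -31.4

2.1000 - 31.4000i


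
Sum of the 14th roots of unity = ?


The sum of all 14th roots of unity is 0.
Geometric series: (1 - w^14)/(1 - w) = (1-1)/(1-w) = 0 since w^14 = 1, w ≠ 1.
Alternatively: coefficient of z^13 in z^14 - 1 is 0.

0


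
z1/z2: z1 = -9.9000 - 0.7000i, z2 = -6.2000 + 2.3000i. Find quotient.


Conjugate of z2 = -6.2000 - 2.3000i
Numerator: (-9.9000 - 0.7000i)(-6.2000 - 2.3000i) = 59.7700 + 27.1100i
Denominator: (-6.2)^2 + 2.3^2 = 43.73
Result = (59.7700 + 27.1100i)/43.73

1.3668 + 0.6199i


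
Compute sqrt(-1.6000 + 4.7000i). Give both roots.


|z| = sqrt(2.56+22.09) = 4.9649
sqrt((|z|+a)/2) = sqrt((4.9649+(-1.6))/2) = sqrt(1.6824) = 1.2971
sqrt((|z|-a)/2) = sqrt((4.9649-(-1.6))/2) = sqrt(3.2824) = 1.8118

±(1.2971 + 1.8118i) i.e. 1.2971 + 1.8118i and -1.2971 - 1.8118i


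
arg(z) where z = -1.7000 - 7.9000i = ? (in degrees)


Re = -1.7, Im = -7.9
arg = atan2(-7.9, -1.7) = -102.1443 degrees

arg(z) = -102.1443 degrees


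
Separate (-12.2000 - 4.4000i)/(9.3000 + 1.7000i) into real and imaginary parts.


Multiply by conjugate: (-12.2000 - 4.4000i)(9.3000 - 1.7000i) / (9.3^2 + 1.7^2)
Numerator real = -12.2*9.3 - (4.4)*1.7 = -120.94
Numerator imag = -4.4*9.3 - (-12.2)*1.7 = -20.18
Denominator = 89.38
Re(z) = -120.94/89.38 = -1.3531
Im(z) = -20.18/89.38 = -0.2258

Re(z) = -1.3531, Im(z) = -0.2258


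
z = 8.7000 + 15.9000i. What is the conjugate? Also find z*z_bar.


z_bar = 8.7000 - 15.9000i
z*z_bar = 8.7^2 + 15.9^2 = 75.69 + 252.81 = 328.5

z_bar = 8.7000 - 15.9000i, z*z_bar = 328.5


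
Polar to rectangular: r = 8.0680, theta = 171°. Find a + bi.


a = 8.0680*cos(171°) = 8.0680*(-0.98769) = -7.9687
b = 8.0680*sin(171°) = 8.0680*0.15643 = 1.2621

-7.9687 + 1.2621i


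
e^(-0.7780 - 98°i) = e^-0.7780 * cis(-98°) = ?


e^-0.7780 = 0.45932
cos(-98°) = -0.1392
sin(-98°) = -0.9903
Real = 0.45932*(-0.1392) = -0.0639
Imag = 0.45932*(-0.9903) = -0.4549

-0.0639 - 0.4549i


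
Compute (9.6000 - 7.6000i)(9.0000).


Real = 9.6*9 - (-7.6)*0 = 86.4 - 0 = 86.4
Imag = 9.6*0 + 9*(-7.6) = 0 - (68.4) = -68.4

86.4000 - 68.4000i


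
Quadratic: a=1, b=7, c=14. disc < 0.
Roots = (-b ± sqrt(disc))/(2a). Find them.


disc = 7^2 - 4*1*14 = 49 - 56 = -7
sqrt(|disc|) = sqrt(7) = 2.6458
Real part = -7/(2*1) = -3.5000
Imag part = 2.6458/(2*1) = 1.3229

-3.5000 ± 1.3229i


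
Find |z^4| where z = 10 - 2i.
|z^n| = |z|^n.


|z| = sqrt(100+4) = sqrt(104) = 10.1980
|z^4| = |z|^4 = (sqrt(104))^4 = 104^2 = 10816

|z^4| = 10816


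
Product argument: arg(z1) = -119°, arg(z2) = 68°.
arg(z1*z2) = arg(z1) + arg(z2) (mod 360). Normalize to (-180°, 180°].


arg(z1*z2) = -119° + 68° = -51°
Normalized to (-180°, 180°]: -51°

-51°


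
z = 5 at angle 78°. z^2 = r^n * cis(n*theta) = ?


r^2 = 5^2 = 25
n*theta = 2*78° = 156° = 156° (mod 360)
a = 25*cos(156°) = -22.8386
b = 25*sin(156°) = 10.1684

25 cis(156°) = -22.8386 + 10.1684i


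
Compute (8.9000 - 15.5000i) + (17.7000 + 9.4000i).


Real: 8.9 + 17.7 = 26.6
Imag: -15.5 + 9.4 = -6.1

26.6000 - 6.1000i


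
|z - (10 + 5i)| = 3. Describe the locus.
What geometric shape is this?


|z - z0| = r is a circle with center z0 and radius r.
Center = (10, 5), radius = 3

Circle with center (10, 5) and radius 3


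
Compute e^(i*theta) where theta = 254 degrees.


cos(254°) = -0.2756
sin(254°) = -0.9613

e^(i*254°) = -0.2756 - 0.9613i


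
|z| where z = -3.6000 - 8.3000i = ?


|z| = sqrt((-3.6)^2 + (-8.3)^2) = sqrt(12.96 + 68.89) = sqrt(81.85) = 9.0471

|z| = 9.0471


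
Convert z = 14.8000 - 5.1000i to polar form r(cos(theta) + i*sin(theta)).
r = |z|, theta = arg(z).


r = sqrt(219.04+26.01) = sqrt(245.05) = 15.6541
theta = atan2(-5.1, 14.8) = -19.0137 degrees

r = 15.6541, theta = -19.0137 degrees


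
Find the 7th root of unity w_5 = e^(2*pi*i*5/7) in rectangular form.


Angle = 360*5/7 = 257.1429°
a = cos(257.1429°) = -0.2225
b = sin(257.1429°) = -0.9749

-0.2225 - 0.9749i


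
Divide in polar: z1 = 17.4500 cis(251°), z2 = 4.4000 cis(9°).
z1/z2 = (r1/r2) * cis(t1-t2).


r = 17.4500 / 4.4000 = 3.9659
theta = 251° - 9° = 242° = 242° (mod 360)

3.9659 cis(242°)


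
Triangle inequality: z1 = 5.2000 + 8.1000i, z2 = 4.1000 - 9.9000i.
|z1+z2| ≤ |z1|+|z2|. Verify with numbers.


|z1| = sqrt(5.2^2 + 8.1^2) = sqrt(92.65) = 9.6255
|z2| = sqrt(4.1^2 + (-9.9)^2) = sqrt(114.82) = 10.7154
z1+z2 = 9.3000 - 1.8000i
|z1+z2| = sqrt(89.73) = 9.4726
|z1|+|z2| = 9.6255 + 10.7154 = 20.3409

|z1+z2| = 9.4726 ≤ |z1|+|z2| = 20.3409 (verified)


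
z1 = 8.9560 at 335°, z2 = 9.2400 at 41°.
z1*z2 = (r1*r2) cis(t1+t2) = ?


r = 8.9560 * 9.2400 = 82.7534
theta = 335° + 41° = 376° = 16° (mod 360)

82.7534 cis(16°)


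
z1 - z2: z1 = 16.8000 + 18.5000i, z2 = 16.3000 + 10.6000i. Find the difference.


Real: 16.8 - 16.3 = 0.5
Imag: 18.5 - 10.6 = 7.9

0.5000 + 7.9000i


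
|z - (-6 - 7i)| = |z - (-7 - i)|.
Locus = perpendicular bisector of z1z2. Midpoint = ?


Equal distances means the locus is the perpendicular bisector of z1 and z2.
Midpoint = ((-6+(-7))/2, (-7+(-1))/2) = (-6.5000, -4.0000)

Perpendicular bisector through (-6.5000, -4.0000)


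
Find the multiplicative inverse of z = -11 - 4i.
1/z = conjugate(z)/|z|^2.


|z|^2 = 121+16 = 137
1/z = (-11 + 4i)/137

1/z = -0.0803 + 0.0292i


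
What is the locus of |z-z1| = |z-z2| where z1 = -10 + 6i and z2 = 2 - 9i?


Equal distances means the locus is the perpendicular bisector of z1 and z2.
Midpoint = ((-10+2)/2, (6+(-9))/2) = (-4.0000, -1.5000)

Perpendicular bisector through (-4.0000, -1.5000)


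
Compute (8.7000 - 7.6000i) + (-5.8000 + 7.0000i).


Real: 8.7 - 5.8 = 2.9
Imag: -7.6 + 7 = -0.6

2.9000 - 0.6000i


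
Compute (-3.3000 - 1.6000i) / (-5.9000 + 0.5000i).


Conjugate of z2 = -5.9000 - 0.5000i
Numerator: (-3.3000 - 1.6000i)(-5.9000 - 0.5000i) = 18.6700 + 11.0900i
Denominator: (-5.9)^2 + 0.5^2 = 35.06
Result = (18.6700 + 11.0900i)/35.06

0.5325 + 0.3163i


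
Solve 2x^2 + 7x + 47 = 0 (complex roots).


disc = 7^2 - 4*2*47 = 49 - 376 = -327
sqrt(|disc|) = sqrt(327) = 18.0831
Real part = -7/(2*2) = -1.7500
Imag part = 18.0831/(2*2) = 4.5208

-1.7500 ± 4.5208i


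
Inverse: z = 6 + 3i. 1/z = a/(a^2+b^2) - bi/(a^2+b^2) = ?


|z|^2 = 36+9 = 45
1/z = (6 - 3i)/45

1/z = 0.1333 - 0.0667i


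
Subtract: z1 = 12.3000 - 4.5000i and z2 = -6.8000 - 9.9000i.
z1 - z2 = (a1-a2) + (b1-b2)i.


Real: 12.3 + 6.8 = 19.1
Imag: -4.5 + 9.9 = 5.4

19.1000 + 5.4000i


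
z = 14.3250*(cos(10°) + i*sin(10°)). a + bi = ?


a = 14.3250*cos(10°) = 14.3250*0.98481 = 14.1074
b = 14.3250*sin(10°) = 14.3250*0.17365 = 2.4875

14.1074 + 2.4875i


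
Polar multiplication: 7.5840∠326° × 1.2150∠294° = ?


r = 7.5840 * 1.2150 = 9.2146
theta = 326° + 294° = 620° = 260° (mod 360)

9.2146 cis(260°)


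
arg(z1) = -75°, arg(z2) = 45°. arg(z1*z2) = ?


arg(z1*z2) = -75° + 45° = -30°
Normalized to (-180°, 180°]: -30°

-30°


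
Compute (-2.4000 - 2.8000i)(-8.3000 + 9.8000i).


Real = -2.4*(-8.3) - (-2.8)*9.8 = 19.92 - (-27.44) = 47.36
Imag = -2.4*9.8 - (8.3)*(-2.8) = -23.52 + 23.24 = -0.28

47.3600 - 0.2800i


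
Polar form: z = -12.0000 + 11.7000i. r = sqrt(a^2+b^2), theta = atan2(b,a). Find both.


r = sqrt(144+136.89) = sqrt(280.89) = 16.7598
theta = atan2(11.7, -12) = 135.7252 degrees

r = 16.7598, theta = 135.7252 degrees


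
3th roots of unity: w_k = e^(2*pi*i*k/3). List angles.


The 3th roots of unity are cis(360k/3°) for k=0..2
Angle step = 360/3 = 120°
Primitive root: cis(120°)
Primitive root = -0.5000 + 0.8660i

3 roots at angles: 0°, 120°, 240°


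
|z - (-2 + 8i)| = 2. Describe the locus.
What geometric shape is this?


|z - z0| = r is a circle with center z0 and radius r.
Center = (-2, 8), radius = 2

Circle with center (-2, 8) and radius 2


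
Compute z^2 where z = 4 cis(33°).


r^2 = 4^2 = 16
n*theta = 2*33° = 66° = 66° (mod 360)
a = 16*cos(66°) = 6.5078
b = 16*sin(66°) = 14.6167

16 cis(66°) = 6.5078 + 14.6167i


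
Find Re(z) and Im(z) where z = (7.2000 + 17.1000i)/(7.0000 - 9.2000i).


Multiply by conjugate: (7.2000 + 17.1000i)(7.0000 + 9.2000i) / (7^2 + (-9.2)^2)
Numerator real = 7.2*7 + 17.1*(-9.2) = -106.92
Numerator imag = 17.1*7 - 7.2*(-9.2) = 185.94
Denominator = 133.64
Re(z) = -106.92/133.64 = -0.8001
Im(z) = 185.94/133.64 = 1.3913

Re(z) = -0.8001, Im(z) = 1.3913


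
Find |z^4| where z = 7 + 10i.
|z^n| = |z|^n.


|z| = sqrt(49+100) = sqrt(149) = 12.2066
|z^4| = |z|^4 = (sqrt(149))^4 = 149^2 = 22201

|z^4| = 22201


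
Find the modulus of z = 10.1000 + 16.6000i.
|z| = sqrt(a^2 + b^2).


|z| = sqrt(10.1^2 + 16.6^2) = sqrt(102.01 + 275.56) = sqrt(377.57) = 19.4312

|z| = 19.4312


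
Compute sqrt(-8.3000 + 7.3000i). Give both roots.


|z| = sqrt(68.89+53.29) = 11.0535
sqrt((|z|+a)/2) = sqrt((11.0535+(-8.3))/2) = sqrt(1.3768) = 1.1734
sqrt((|z|-a)/2) = sqrt((11.0535-(-8.3))/2) = sqrt(9.6768) = 3.1107

±(1.1734 + 3.1107i) i.e. 1.1734 + 3.1107i and -1.1734 - 3.1107i


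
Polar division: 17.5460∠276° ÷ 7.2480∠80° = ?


r = 17.5460 / 7.2480 = 2.4208
theta = 276° - 80° = 196° = 196° (mod 360)

2.4208 cis(196°)


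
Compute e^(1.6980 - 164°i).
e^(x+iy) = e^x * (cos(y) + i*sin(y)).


e^1.6980 = 5.4630
cos(-164°) = -0.96126
sin(-164°) = -0.27564
Real = 5.4630*(-0.96126) = -5.2514
Imag = 5.4630*(-0.27564) = -1.5058

-5.2514 - 1.5058i


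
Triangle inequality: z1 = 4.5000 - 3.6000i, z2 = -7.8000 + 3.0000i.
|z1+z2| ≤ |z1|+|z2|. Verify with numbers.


|z1| = sqrt(4.5^2 + (-3.6)^2) = sqrt(33.21) = 5.7628
|z2| = sqrt((-7.8)^2 + 3^2) = sqrt(69.84) = 8.3570
z1+z2 = -3.3000 - 0.6000i
|z1+z2| = sqrt(11.25) = 3.3541
|z1|+|z2| = 5.7628 + 8.3570 = 14.1198

|z1+z2| = 3.3541 ≤ |z1|+|z2| = 14.1198 (verified)


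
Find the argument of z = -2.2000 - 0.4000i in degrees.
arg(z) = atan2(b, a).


Re = -2.2, Im = -0.4
arg = atan2(-0.4, -2.2) = -169.6952 degrees

arg(z) = -169.6952 degrees


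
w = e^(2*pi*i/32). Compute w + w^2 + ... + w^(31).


With w = e^(2*pi*i/32), all 32 of the 32th roots of unity w^0 = 1, w, ..., w^(31) sum to 0: 1 + w + ... + w^(31) = (1 - w^32)/(1 - w) = 0 since w^32 = 1, w ≠ 1.
Removing the root 1: w + w^2 + ... + w^(31) = 0 - 1 = -1

Sum = -1


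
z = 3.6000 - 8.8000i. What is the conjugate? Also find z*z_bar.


z_bar = 3.6000 + 8.8000i
z*z_bar = 3.6^2 + (-8.8)^2 = 12.96 + 77.44 = 90.4

z_bar = 3.6000 + 8.8000i, z*z_bar = 90.4


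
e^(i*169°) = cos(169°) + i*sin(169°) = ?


cos(169°) = -0.9816
sin(169°) = 0.1908

e^(i*169°) = -0.9816 + 0.1908i


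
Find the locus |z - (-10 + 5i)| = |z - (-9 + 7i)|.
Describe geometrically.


Equal distances means the locus is the perpendicular bisector of z1 and z2.
Midpoint = ((-10+(-9))/2, (5+7)/2) = (-9.5000, 6.0000)

Perpendicular bisector through (-9.5000, 6.0000)


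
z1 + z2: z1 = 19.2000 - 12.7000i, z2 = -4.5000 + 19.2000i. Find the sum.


Real: 19.2 - 4.5 = 14.7
Imag: -12.7 + 19.2 = 6.5

14.7000 + 6.5000i


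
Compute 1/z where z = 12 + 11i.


|z|^2 = 144+121 = 265
1/z = (12 - 11i)/265

1/z = 0.0453 - 0.0415i


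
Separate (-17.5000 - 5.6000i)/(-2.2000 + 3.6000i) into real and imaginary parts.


Multiply by conjugate: (-17.5000 - 5.6000i)(-2.2000 - 3.6000i) / ((-2.2)^2 + 3.6^2)
Numerator real = -17.5*(-2.2) - (5.6)*3.6 = 18.34
Numerator imag = -5.6*(-2.2) - (-17.5)*3.6 = 75.32
Denominator = 17.8
Re(z) = 18.34/17.8 = 1.0303
Im(z) = 75.32/17.8 = 4.2315

Re(z) = 1.0303, Im(z) = 4.2315


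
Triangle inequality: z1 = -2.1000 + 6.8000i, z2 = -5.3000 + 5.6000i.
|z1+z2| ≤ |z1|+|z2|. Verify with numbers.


|z1| = sqrt((-2.1)^2 + 6.8^2) = sqrt(50.65) = 7.1169
|z2| = sqrt((-5.3)^2 + 5.6^2) = sqrt(59.45) = 7.7104
z1+z2 = -7.4000 + 12.4000i
|z1+z2| = sqrt(208.52) = 14.4402
|z1|+|z2| = 7.1169 + 7.7104 = 14.8273

|z1+z2| = 14.4402 ≤ |z1|+|z2| = 14.8273 (verified)


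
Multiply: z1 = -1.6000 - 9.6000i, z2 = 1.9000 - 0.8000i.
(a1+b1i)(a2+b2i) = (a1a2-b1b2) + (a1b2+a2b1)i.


Real = -1.6*1.9 - (-9.6)*(-0.8) = -3.04 - 7.68 = -10.72
Imag = -1.6*(-0.8) + 1.9*(-9.6) = 1.28 - (18.24) = -16.96

-10.7200 - 16.9600i


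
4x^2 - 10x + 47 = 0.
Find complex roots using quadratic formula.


disc = (-10)^2 - 4*4*47 = 100 - 752 = -652
sqrt(|disc|) = sqrt(652) = 25.5343
Real part = 10/(2*4) = 1.2500
Imag part = 25.5343/(2*4) = 3.1918

1.2500 ± 3.1918i


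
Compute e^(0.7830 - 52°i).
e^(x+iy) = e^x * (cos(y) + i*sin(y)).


e^0.7830 = 2.1880
cos(-52°) = 0.61566
sin(-52°) = -0.78801
Real = 2.1880*0.61566 = 1.3471
Imag = 2.1880*(-0.78801) = -1.7242

1.3471 - 1.7242i


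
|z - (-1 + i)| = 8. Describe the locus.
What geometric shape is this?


|z - z0| = r is a circle with center z0 and radius r.
Center = (-1, 1), radius = 8

Circle with center (-1, 1) and radius 8


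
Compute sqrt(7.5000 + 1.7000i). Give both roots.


|z| = sqrt(56.25+2.89) = 7.6903
sqrt((|z|+a)/2) = sqrt((7.6903+7.5)/2) = sqrt(7.5951) = 2.7559
sqrt((|z|-a)/2) = sqrt((7.6903-7.5)/2) = sqrt(0.0951) = 0.3084

±(2.7559 + 0.3084i) i.e. 2.7559 + 0.3084i and -2.7559 - 0.3084i


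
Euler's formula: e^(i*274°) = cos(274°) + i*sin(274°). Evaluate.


cos(274°) = 0.0698
sin(274°) = -0.9976

e^(i*274°) = 0.0698 - 0.9976i


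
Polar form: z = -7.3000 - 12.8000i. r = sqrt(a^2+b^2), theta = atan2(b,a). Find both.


r = sqrt(53.29+163.84) = sqrt(217.13) = 14.7353
theta = atan2(-12.8, -7.3) = -119.6967 degrees

r = 14.7353, theta = -119.6967 degrees


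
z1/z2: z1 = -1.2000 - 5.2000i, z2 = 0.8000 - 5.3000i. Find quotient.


Conjugate of z2 = 0.8000 + 5.3000i
Numerator: (-1.2000 - 5.2000i)(0.8000 + 5.3000i) = 26.6000 - 10.5200i
Denominator: 0.8^2 + (-5.3)^2 = 28.73
Result = (26.6000 - 10.5200i)/28.73

0.9259 - 0.3662i


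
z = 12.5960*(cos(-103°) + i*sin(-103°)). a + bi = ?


a = 12.5960*cos(-103°) = 12.5960*(-0.22495) = -2.8335
b = 12.5960*sin(-103°) = 12.5960*(-0.97437) = -12.2732

-2.8335 - 12.2732i


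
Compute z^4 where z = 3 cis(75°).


r^4 = 3^4 = 81
n*theta = 4*75° = 300° = 300° (mod 360)
a = 81*cos(300°) = 40.5000
b = 81*sin(300°) = -70.1481

81 cis(300°) = 40.5000 - 70.1481i


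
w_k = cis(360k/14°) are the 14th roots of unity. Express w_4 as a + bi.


Angle = 360*4/14 = 102.8571°
a = cos(102.8571°) = -0.2225
b = sin(102.8571°) = 0.9749

-0.2225 + 0.9749i


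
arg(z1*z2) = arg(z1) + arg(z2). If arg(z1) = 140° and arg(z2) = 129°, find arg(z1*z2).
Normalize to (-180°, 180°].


arg(z1*z2) = 140° + 129° = 269°
Normalized to (-180°, 180°]: -91°

-91°


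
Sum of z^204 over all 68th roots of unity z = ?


The roots are w_k = w^k with w = e^(2*pi*i/68), and (w^k)^204 = (w^204)^k.
So S = 1 + u + u^2 + ... + u^(67) with u = w^204.
204 = 3*68 + 0, so 204 is a multiple of 68 and u = (w^68)^3 = 1.
Every one of the 68 terms equals 1: S = 68

S = 68


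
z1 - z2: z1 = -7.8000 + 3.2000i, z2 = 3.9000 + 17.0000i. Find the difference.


Real: -7.8 - 3.9 = -11.7
Imag: 3.2 - 17 = -13.8

-11.7000 - 13.8000i


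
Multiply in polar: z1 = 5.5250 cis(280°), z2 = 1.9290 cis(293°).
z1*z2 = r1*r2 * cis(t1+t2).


r = 5.5250 * 1.9290 = 10.6577
theta = 280° + 293° = 573° = 213° (mod 360)

10.6577 cis(213°)


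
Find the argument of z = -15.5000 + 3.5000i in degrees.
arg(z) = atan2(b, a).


Re = -15.5, Im = 3.5
arg = atan2(3.5, -15.5) = 167.2756 degrees

arg(z) = 167.2756 degrees


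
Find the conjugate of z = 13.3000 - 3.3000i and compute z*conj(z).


z_bar = 13.3000 + 3.3000i
z*z_bar = 13.3^2 + (-3.3)^2 = 176.89 + 10.89 = 187.78

z_bar = 13.3000 + 3.3000i, z*z_bar = 187.78


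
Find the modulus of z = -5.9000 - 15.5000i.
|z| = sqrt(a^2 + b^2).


|z| = sqrt((-5.9)^2 + (-15.5)^2) = sqrt(34.81 + 240.25) = sqrt(275.06) = 16.5849

|z| = 16.5849


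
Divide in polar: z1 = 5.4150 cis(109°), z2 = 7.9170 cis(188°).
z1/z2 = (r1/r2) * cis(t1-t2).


r = 5.4150 / 7.9170 = 0.6840
theta = 109° - 188° = -79° = 281° (mod 360)

0.6840 cis(281°)


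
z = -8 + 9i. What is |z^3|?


|z| = sqrt(64+81) = sqrt(145) = 12.0416
|z^3| = |z|^3 = (sqrt(145))^3 = 145*sqrt(145)

|z^3| = 145*sqrt(145) ≈ 1746.0312


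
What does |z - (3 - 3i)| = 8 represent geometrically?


|z - z0| = r is a circle with center z0 and radius r.
Center = (3, -3), radius = 8

Circle with center (3, -3) and radius 8


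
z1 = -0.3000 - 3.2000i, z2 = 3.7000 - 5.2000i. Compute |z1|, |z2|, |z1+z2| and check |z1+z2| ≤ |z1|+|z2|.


|z1| = sqrt((-0.3)^2 + (-3.2)^2) = sqrt(10.33) = 3.2140
|z2| = sqrt(3.7^2 + (-5.2)^2) = sqrt(40.73) = 6.3820
z1+z2 = 3.4000 - 8.4000i
|z1+z2| = sqrt(82.12) = 9.0620
|z1|+|z2| = 3.2140 + 6.3820 = 9.5960

|z1+z2| = 9.0620 ≤ |z1|+|z2| = 9.5960 (verified)


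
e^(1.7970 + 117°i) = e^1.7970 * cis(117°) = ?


e^1.7970 = 6.0315
cos(117°) = -0.454
sin(117°) = 0.891
Real = 6.0315*(-0.454) = -2.7383
Imag = 6.0315*0.891 = 5.3741

-2.7383 + 5.3741i


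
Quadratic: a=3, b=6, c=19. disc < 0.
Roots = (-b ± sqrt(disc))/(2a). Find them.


disc = 6^2 - 4*3*19 = 36 - 228 = -192
sqrt(|disc|) = sqrt(192) = 13.8564
Real part = -6/(2*3) = -1.0000
Imag part = 13.8564/(2*3) = 2.3094

-1.0000 ± 2.3094i


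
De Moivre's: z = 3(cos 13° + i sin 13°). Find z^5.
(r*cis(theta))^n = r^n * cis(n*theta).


r^5 = 3^5 = 243
n*theta = 5*13° = 65° = 65° (mod 360)
a = 243*cos(65°) = 102.6962
b = 243*sin(65°) = 220.2328

243 cis(65°) = 102.6962 + 220.2328i


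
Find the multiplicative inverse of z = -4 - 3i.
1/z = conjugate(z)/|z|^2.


|z|^2 = 16+9 = 25
1/z = (-4 + 3i)/25

1/z = -0.1600 + 0.1200i


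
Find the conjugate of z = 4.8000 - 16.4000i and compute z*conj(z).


z_bar = 4.8000 + 16.4000i
z*z_bar = 4.8^2 + (-16.4)^2 = 23.04 + 268.96 = 292

z_bar = 4.8000 + 16.4000i, z*z_bar = 292


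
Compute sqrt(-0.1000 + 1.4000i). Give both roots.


|z| = sqrt(0.01+1.96) = 1.4036
sqrt((|z|+a)/2) = sqrt((1.4036+(-0.1))/2) = sqrt(0.6518) = 0.8073
sqrt((|z|-a)/2) = sqrt((1.4036-(-0.1))/2) = sqrt(0.7518) = 0.8671

±(0.8073 + 0.8671i) i.e. 0.8073 + 0.8671i and -0.8073 - 0.8671i


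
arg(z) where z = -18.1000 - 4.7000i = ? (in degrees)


Re = -18.1, Im = -4.7
arg = atan2(-4.7, -18.1) = -165.4436 degrees

arg(z) = -165.4436 degrees


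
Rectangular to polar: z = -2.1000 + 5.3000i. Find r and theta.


r = sqrt(4.41+28.09) = sqrt(32.5) = 5.7009
theta = atan2(5.3, -2.1) = 111.6148 degrees

r = 5.7009, theta = 111.6148 degrees


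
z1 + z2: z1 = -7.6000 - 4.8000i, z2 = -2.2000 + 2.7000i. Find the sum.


Real: -7.6 - 2.2 = -9.8
Imag: -4.8 + 2.7 = -2.1

-9.8000 - 2.1000i


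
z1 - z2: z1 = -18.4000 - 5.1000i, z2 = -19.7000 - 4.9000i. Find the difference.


Real: -18.4 + 19.7 = 1.3
Imag: -5.1 + 4.9 = -0.2

1.3000 - 0.2000i


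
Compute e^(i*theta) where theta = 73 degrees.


cos(73°) = 0.2924
sin(73°) = 0.9563

e^(i*73°) = 0.2924 + 0.9563i


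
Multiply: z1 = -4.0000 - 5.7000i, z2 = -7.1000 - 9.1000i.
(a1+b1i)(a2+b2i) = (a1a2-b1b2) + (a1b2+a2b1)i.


Real = -4*(-7.1) - (-5.7)*(-9.1) = 28.4 - 51.87 = -23.47
Imag = -4*(-9.1) - (7.1)*(-5.7) = 36.4 + 40.47 = 76.87

-23.4700 + 76.8700i


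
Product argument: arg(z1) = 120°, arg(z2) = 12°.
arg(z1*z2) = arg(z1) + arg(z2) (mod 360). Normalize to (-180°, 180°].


arg(z1*z2) = 120° + 12° = 132°
Normalized to (-180°, 180°]: 132°

132°


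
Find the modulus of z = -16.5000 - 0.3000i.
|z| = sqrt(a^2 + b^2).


|z| = sqrt((-16.5)^2 + (-0.3)^2) = sqrt(272.25 + 0.09) = sqrt(272.34) = 16.5027

|z| = 16.5027


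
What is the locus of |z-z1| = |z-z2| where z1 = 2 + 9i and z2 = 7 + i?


Equal distances means the locus is the perpendicular bisector of z1 and z2.
Midpoint = ((2+7)/2, (9+1)/2) = (4.5000, 5.0000)

Perpendicular bisector through (4.5000, 5.0000)


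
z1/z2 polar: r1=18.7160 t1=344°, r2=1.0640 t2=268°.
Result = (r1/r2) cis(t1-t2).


r = 18.7160 / 1.0640 = 17.5902
theta = 344° - 268° = 76° = 76° (mod 360)

17.5902 cis(76°)


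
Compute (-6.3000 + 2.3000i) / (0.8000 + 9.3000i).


Conjugate of z2 = 0.8000 - 9.3000i
Numerator: (-6.3000 + 2.3000i)(0.8000 - 9.3000i) = 16.3500 + 60.4300i
Denominator: 0.8^2 + 9.3^2 = 87.13
Result = (16.3500 + 60.4300i)/87.13

0.1877 + 0.6936i


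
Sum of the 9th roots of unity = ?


The sum of all 9th roots of unity is 0.
Geometric series: (1 - w^9)/(1 - w) = (1-1)/(1-w) = 0 since w^9 = 1, w ≠ 1.
Alternatively: coefficient of z^8 in z^9 - 1 is 0.

0


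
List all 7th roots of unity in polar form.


The 7th roots of unity are cis(360k/7°) for k=0..6
Angle step = 360/7 = 51.4286°
Primitive root: cis(51.4286°)
Primitive root = 0.6235 + 0.7818i

7 roots at angles: 0°, 51.4286°, 102.8571°, 154.2857°, 205.7143°, 257.1429°, 308.5714°


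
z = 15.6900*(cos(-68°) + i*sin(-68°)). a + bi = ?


a = 15.6900*cos(-68°) = 15.6900*0.37461 = 5.8776
b = 15.6900*sin(-68°) = 15.6900*(-0.92718) = -14.5475

5.8776 - 14.5475i


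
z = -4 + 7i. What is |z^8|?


|z| = sqrt(16+49) = sqrt(65) = 8.0623
|z^8| = |z|^8 = (sqrt(65))^8 = 65^4 = 17850625

|z^8| = 17850625


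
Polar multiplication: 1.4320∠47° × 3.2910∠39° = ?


r = 1.4320 * 3.2910 = 4.7127
theta = 47° + 39° = 86° = 86° (mod 360)

4.7127 cis(86°)


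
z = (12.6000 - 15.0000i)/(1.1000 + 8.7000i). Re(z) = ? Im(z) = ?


Multiply by conjugate: (12.6000 - 15.0000i)(1.1000 - 8.7000i) / (1.1^2 + 8.7^2)
Numerator real = 12.6*1.1 - (15)*8.7 = -116.64
Numerator imag = -15*1.1 - 12.6*8.7 = -126.12
Denominator = 76.9
Re(z) = -116.64/76.9 = -1.5168
Im(z) = -126.12/76.9 = -1.6401

Re(z) = -1.5168, Im(z) = -1.6401


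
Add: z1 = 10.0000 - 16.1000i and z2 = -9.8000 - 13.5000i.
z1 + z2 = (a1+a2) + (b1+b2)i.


Real: 10 - 9.8 = 0.2
Imag: -16.1 - 13.5 = -29.6

0.2000 - 29.6000i


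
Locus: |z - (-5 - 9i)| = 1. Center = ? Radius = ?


|z - z0| = r is a circle with center z0 and radius r.
Center = (-5, -9), radius = 1

Circle with center (-5, -9) and radius 1


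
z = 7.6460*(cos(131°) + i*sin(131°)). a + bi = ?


a = 7.6460*cos(131°) = 7.6460*(-0.65606) = -5.0162
b = 7.6460*sin(131°) = 7.6460*0.75471 = 5.7705

-5.0162 + 5.7705i


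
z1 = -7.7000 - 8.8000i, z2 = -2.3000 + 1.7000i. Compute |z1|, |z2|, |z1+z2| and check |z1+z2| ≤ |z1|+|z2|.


|z1| = sqrt((-7.7)^2 + (-8.8)^2) = sqrt(136.73) = 11.6932
|z2| = sqrt((-2.3)^2 + 1.7^2) = sqrt(8.18) = 2.8601
z1+z2 = -10.0000 - 7.1000i
|z1+z2| = sqrt(150.41) = 12.2642
|z1|+|z2| = 11.6932 + 2.8601 = 14.5533

|z1+z2| = 12.2642 ≤ |z1|+|z2| = 14.5533 (verified)


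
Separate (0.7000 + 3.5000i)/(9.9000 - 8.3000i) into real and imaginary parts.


Multiply by conjugate: (0.7000 + 3.5000i)(9.9000 + 8.3000i) / (9.9^2 + (-8.3)^2)
Numerator real = 0.7*9.9 + 3.5*(-8.3) = -22.12
Numerator imag = 3.5*9.9 - 0.7*(-8.3) = 40.46
Denominator = 166.9
Re(z) = -22.12/166.9 = -0.1325
Im(z) = 40.46/166.9 = 0.2424

Re(z) = -0.1325, Im(z) = 0.2424


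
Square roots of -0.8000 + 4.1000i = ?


|z| = sqrt(0.64+16.81) = 4.1773
sqrt((|z|+a)/2) = sqrt((4.1773+(-0.8))/2) = sqrt(1.6887) = 1.2995
sqrt((|z|-a)/2) = sqrt((4.1773-(-0.8))/2) = sqrt(2.4887) = 1.5775

±(1.2995 + 1.5775i) i.e. 1.2995 + 1.5775i and -1.2995 - 1.5775i


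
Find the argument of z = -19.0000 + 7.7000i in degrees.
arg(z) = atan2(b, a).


Re = -19, Im = 7.7
arg = atan2(7.7, -19) = 157.9391 degrees

arg(z) = 157.9391 degrees


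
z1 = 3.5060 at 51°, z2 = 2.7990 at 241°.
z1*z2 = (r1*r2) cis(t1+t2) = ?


r = 3.5060 * 2.7990 = 9.8133
theta = 51° + 241° = 292° = 292° (mod 360)

9.8133 cis(292°)


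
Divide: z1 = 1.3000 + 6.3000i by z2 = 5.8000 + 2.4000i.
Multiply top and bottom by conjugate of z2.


Conjugate of z2 = 5.8000 - 2.4000i
Numerator: (1.3000 + 6.3000i)(5.8000 - 2.4000i) = 22.6600 + 33.4200i
Denominator: 5.8^2 + 2.4^2 = 39.4
Result = (22.6600 + 33.4200i)/39.4

0.5751 + 0.8482i


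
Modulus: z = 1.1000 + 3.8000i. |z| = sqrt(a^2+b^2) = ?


|z| = sqrt(1.1^2 + 3.8^2) = sqrt(1.21 + 14.44) = sqrt(15.65) = 3.9560

|z| = 3.9560


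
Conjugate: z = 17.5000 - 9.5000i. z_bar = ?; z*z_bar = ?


z_bar = 17.5000 + 9.5000i
z*z_bar = 17.5^2 + (-9.5)^2 = 306.25 + 90.25 = 396.5

z_bar = 17.5000 + 9.5000i, z*z_bar = 396.5


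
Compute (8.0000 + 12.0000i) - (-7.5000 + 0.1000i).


Real: 8 + 7.5 = 15.5
Imag: 12 - 0.1 = 11.9

15.5000 + 11.9000i


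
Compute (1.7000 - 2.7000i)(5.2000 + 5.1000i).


Real = 1.7*5.2 - (-2.7)*5.1 = 8.84 - (-13.77) = 22.61
Imag = 1.7*5.1 + 5.2*(-2.7) = 8.67 - (14.04) = -5.37

22.6100 - 5.3700i


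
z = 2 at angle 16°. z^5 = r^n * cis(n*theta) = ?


r^5 = 2^5 = 32
n*theta = 5*16° = 80° = 80° (mod 360)
a = 32*cos(80°) = 5.5567
b = 32*sin(80°) = 31.5138

32 cis(80°) = 5.5567 + 31.5138i


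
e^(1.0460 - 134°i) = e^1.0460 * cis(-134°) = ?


e^1.0460 = 2.84624
cos(-134°) = -0.69466
sin(-134°) = -0.71934
Real = 2.84624*(-0.69466) = -1.9772
Imag = 2.84624*(-0.71934) = -2.0474

-1.9772 - 2.0474i


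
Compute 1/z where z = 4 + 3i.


|z|^2 = 16+9 = 25
1/z = (4 - 3i)/25

1/z = 0.1600 - 0.1200i


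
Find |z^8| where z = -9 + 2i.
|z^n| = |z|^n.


|z| = sqrt(81+4) = sqrt(85) = 9.2195
|z^8| = |z|^8 = (sqrt(85))^8 = 85^4 = 52200625

|z^8| = 52200625


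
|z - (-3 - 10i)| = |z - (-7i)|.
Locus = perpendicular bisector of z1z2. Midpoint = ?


Equal distances means the locus is the perpendicular bisector of z1 and z2.
Midpoint = ((-3+0)/2, (-10+(-7))/2) = (-1.5000, -8.5000)

Perpendicular bisector through (-1.5000, -8.5000)


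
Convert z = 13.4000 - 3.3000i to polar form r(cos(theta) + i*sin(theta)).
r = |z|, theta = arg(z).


r = sqrt(179.56+10.89) = sqrt(190.45) = 13.8004
theta = atan2(-3.3, 13.4) = -13.8349 degrees

r = 13.8004, theta = -13.8349 degrees


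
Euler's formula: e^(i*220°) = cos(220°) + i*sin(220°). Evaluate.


cos(220°) = -0.7660
sin(220°) = -0.6428

e^(i*220°) = -0.7660 - 0.6428i


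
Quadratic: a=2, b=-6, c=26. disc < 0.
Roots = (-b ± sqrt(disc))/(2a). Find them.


disc = (-6)^2 - 4*2*26 = 36 - 208 = -172
sqrt(|disc|) = sqrt(172) = 13.1149
Real part = 6/(2*2) = 1.5000
Imag part = 13.1149/(2*2) = 3.2787

1.5000 ± 3.2787i


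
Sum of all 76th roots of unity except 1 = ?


With w = e^(2*pi*i/76), all 76 of the 76th roots of unity w^0 = 1, w, ..., w^(75) sum to 0: 1 + w + ... + w^(75) = (1 - w^76)/(1 - w) = 0 since w^76 = 1, w ≠ 1.
Removing the root 1: w + w^2 + ... + w^(75) = 0 - 1 = -1

Sum = -1


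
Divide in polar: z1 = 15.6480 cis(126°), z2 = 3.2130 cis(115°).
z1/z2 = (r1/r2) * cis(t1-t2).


r = 15.6480 / 3.2130 = 4.8702
theta = 126° - 115° = 11° = 11° (mod 360)

4.8702 cis(11°)


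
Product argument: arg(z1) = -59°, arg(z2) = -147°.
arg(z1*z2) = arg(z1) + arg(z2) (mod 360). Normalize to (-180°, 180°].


arg(z1*z2) = -59° - 147° = -206°
Normalized to (-180°, 180°]: 154°

154°


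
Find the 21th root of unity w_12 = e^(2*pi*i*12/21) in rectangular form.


Angle = 360*12/21 = 205.7143°
a = cos(205.7143°) = -0.9010
b = sin(205.7143°) = -0.4339

-0.9010 - 0.4339i


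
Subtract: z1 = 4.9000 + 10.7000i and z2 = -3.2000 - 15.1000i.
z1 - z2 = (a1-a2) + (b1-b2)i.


Real: 4.9 + 3.2 = 8.1
Imag: 10.7 + 15.1 = 25.8

8.1000 + 25.8000i


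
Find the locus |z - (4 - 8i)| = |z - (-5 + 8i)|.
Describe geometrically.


Equal distances means the locus is the perpendicular bisector of z1 and z2.
Midpoint = ((4+(-5))/2, (-8+8)/2) = (-0.5000, 0)

Perpendicular bisector through (-0.5000, 0)


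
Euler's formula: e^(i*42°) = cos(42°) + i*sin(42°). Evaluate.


cos(42°) = 0.7431
sin(42°) = 0.6691

e^(i*42°) = 0.7431 + 0.6691i


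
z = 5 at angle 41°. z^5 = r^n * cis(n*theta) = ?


r^5 = 5^5 = 3125
n*theta = 5*41° = 205° = 205° (mod 360)
a = 3125*cos(205°) = -2832.2118
b = 3125*sin(205°) = -1320.6821

3125 cis(205°) = -2832.2118 - 1320.6821i


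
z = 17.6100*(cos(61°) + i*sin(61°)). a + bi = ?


a = 17.6100*cos(61°) = 17.6100*0.48481 = 8.5375
b = 17.6100*sin(61°) = 17.6100*0.87462 = 15.4021

8.5375 + 15.4021i


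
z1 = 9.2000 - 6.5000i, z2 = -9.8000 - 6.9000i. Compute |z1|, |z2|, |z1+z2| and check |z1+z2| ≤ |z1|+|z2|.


|z1| = sqrt(9.2^2 + (-6.5)^2) = sqrt(126.89) = 11.2645
|z2| = sqrt((-9.8)^2 + (-6.9)^2) = sqrt(143.65) = 11.9854
z1+z2 = -0.6000 - 13.4000i
|z1+z2| = sqrt(179.92) = 13.4134
|z1|+|z2| = 11.2645 + 11.9854 = 23.2499

|z1+z2| = 13.4134 ≤ |z1|+|z2| = 23.2499 (verified)


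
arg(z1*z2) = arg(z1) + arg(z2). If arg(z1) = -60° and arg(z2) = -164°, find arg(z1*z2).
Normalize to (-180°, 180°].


arg(z1*z2) = -60° - 164° = -224°
Normalized to (-180°, 180°]: 136°

136°
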